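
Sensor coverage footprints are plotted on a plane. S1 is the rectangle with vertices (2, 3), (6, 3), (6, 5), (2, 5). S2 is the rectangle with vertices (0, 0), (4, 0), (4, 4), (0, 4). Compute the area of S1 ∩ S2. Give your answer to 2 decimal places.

|S1∩S2|: x∈[2,4], y∈[3,4] → 2·1 = 2.

2.00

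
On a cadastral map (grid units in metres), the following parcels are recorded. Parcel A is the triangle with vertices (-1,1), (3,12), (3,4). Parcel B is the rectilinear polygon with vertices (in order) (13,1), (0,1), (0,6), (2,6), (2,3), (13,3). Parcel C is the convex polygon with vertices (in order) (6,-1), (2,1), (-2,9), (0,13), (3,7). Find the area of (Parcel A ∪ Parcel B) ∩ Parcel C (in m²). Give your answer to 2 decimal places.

|Parcel A ∪ Parcel B| = 41.9205.
|(Parcel A ∪ Parcel B) ∩ Parcel C| = 18.04.

18.04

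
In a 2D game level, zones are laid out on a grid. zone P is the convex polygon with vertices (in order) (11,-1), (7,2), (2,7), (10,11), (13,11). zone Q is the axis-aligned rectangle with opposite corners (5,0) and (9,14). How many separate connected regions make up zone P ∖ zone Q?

zone P ∖ zone Q splits into 2 disjoint pieces (area 34.25, area 6.75).

2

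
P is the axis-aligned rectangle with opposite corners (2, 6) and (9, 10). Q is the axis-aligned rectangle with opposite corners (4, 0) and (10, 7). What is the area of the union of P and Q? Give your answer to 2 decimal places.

65.00

By inclusion–exclusion:
Individual areas: |P| = 28, |Q| = 42.
|P∩Q|: x∈[4,9], y∈[6,7] → 5·1 = 5.
|P ∪ Q| = 70 − 5 = 65.00.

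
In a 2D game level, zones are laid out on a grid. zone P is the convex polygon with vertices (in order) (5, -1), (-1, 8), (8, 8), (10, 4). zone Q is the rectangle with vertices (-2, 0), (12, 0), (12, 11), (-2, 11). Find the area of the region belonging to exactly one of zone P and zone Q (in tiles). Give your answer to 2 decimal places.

|zone P| = 55.5, |zone Q| = 154, |zone P∩zone Q| = 54.6667.
|zone P △ zone Q| = |zone P| + |zone Q| − 2·|zone P∩zone Q| = 55.5 + 154 − 109.3333 = 100.17.

100.17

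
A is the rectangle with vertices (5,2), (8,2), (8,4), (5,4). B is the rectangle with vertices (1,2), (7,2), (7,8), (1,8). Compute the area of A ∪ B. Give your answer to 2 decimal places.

By inclusion–exclusion:
Individual areas: |A| = 6, |B| = 36.
|A∩B|: x∈[5,7], y∈[2,4] → 2·2 = 4.
|A ∪ B| = 42 − 4 = 38.00.

38.00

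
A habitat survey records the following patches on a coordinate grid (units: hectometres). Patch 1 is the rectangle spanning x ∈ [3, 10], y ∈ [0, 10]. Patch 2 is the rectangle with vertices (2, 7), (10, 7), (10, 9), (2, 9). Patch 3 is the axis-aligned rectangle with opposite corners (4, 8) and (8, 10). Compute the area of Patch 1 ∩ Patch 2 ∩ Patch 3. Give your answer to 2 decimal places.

The intersection is the polygon with vertices (8,9), (8,8), (4,8), (4,9).
By the shoelace formula its area is 4.00.

4.00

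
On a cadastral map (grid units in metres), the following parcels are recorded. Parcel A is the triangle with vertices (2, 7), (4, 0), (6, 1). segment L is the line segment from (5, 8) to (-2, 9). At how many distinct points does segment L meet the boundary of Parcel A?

0

The segment lies entirely outside Parcel A and never meets its boundary.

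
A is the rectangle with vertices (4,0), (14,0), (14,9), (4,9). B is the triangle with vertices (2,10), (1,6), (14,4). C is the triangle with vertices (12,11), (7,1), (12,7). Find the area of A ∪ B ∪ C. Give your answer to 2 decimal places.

100.69

By inclusion–exclusion:
Individual areas: |A| = 90, |B| = 27, |C| = 10.
|A∩B| = 17.3077.
|A∩C| = 9.
|B∩C| = 1.6964.
|A∩B∩C| = 1.6964.
|A ∪ B ∪ C| = 127 − 28.0041 + 1.6964 = 100.69.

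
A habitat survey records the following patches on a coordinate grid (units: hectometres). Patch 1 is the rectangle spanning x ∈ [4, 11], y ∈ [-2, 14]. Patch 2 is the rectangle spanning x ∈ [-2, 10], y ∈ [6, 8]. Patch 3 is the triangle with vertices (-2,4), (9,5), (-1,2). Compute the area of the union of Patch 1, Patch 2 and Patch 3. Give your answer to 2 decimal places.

132.89

By inclusion–exclusion:
Individual areas: |Patch 1| = 112, |Patch 2| = 24, |Patch 3| = 11.5.
|Patch 1∩Patch 2|: x∈[4,10], y∈[6,8] → 6·2 = 12.
|Patch 1∩Patch 3| = 2.6136.
|Patch 2∩Patch 3| = 0.
|Patch 1∩Patch 2∩Patch 3| = 0.
|Patch 1 ∪ Patch 2 ∪ Patch 3| = 147.5 − 14.6136 + 0 = 132.89.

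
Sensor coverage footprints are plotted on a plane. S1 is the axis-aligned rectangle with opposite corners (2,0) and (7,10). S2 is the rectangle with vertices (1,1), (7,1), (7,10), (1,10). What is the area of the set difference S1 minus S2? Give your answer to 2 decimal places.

5.00

|S1∩S2|: x∈[2,7], y∈[1,10] → 5·9 = 45.
|S1| = 50.
|S1 ∖ S2| = |S1| − |S1∩S2| = 50 − 45 = 5.00.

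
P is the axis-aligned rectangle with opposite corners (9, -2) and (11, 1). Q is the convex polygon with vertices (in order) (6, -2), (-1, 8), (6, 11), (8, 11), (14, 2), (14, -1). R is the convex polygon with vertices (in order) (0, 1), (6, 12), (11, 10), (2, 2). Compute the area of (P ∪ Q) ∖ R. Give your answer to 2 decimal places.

|P ∪ Q| = 119.5.
|(P ∪ Q) ∩ R| = 29.2963.
|(P ∪ Q) ∖ R| = 119.5 − 29.2963 = 90.20.

90.20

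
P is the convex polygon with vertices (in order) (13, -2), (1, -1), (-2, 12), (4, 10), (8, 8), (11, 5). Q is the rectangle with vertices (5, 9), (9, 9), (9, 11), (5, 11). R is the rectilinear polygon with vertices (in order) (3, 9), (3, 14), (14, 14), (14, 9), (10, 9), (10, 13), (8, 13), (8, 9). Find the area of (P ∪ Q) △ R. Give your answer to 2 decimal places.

|P ∪ Q| = 133.75.
|(P ∪ Q) ∩ R| = 7.9167.
|(P ∪ Q) △ R| = 133.75 + 47 − 15.8333 = 164.92.

164.92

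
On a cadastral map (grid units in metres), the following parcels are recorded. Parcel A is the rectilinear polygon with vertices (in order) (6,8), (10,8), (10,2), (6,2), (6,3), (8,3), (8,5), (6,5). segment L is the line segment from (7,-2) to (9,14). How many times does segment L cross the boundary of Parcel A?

The segment meets the boundary at (8.25,8), (7.875,5), (7.625,3), (7.5,2).

4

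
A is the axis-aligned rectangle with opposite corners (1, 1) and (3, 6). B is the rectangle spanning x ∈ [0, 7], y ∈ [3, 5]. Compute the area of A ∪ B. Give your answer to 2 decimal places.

By inclusion–exclusion:
Individual areas: |A| = 10, |B| = 14.
|A∩B|: x∈[1,3], y∈[3,5] → 2·2 = 4.
|A ∪ B| = 24 − 4 = 20.00.

20.00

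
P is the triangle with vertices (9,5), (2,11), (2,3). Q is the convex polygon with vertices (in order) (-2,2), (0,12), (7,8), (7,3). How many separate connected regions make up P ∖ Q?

2

P ∖ Q splits into 2 disjoint pieces (area 2.2857, area 0.0357).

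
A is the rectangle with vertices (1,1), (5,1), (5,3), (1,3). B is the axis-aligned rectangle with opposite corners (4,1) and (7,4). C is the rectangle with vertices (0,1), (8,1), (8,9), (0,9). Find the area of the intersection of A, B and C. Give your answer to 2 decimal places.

The intersection is the polygon with vertices (5,1), (4,1), (4,3), (5,3).
By the shoelace formula its area is 2.00.

2.00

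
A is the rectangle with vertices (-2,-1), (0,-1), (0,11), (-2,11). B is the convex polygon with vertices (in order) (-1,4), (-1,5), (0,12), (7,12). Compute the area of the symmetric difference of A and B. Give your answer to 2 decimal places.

|A| = 24, |B| = 28.5, |A∩B| = 3.9286.
|A △ B| = |A| + |B| − 2·|A∩B| = 24 + 28.5 − 7.8571 = 44.64.

44.64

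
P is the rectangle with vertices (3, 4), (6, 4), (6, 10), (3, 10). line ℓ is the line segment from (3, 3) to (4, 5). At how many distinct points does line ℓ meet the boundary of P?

The segment meets the boundary at (3.5,4).

1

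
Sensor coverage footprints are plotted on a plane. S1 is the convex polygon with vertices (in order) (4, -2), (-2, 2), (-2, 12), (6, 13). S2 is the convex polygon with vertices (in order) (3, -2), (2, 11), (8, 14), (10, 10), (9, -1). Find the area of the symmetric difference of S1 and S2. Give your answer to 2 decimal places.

|S1| = 89, |S2| = 99, |S1∩S2| = 34.1301.
|S1 △ S2| = |S1| + |S2| − 2·|S1∩S2| = 89 + 99 − 68.2602 = 119.74.

119.74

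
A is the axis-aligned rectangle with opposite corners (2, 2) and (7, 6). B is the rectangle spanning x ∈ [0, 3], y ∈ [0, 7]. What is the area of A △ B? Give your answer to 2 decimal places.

|A∩B|: x∈[2,3], y∈[2,6] → 1·4 = 4.
|A △ B| = |A| + |B| − 2·|A∩B| = 20 + 21 − 8 = 33.00.

33.00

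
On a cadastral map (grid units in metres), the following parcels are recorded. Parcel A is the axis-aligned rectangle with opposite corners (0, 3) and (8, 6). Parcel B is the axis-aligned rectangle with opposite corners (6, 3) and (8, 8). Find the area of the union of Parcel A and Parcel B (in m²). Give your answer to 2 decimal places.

28.00

By inclusion–exclusion:
Individual areas: |Parcel A| = 24, |Parcel B| = 10.
|Parcel A∩Parcel B|: x∈[6,8], y∈[3,6] → 2·3 = 6.
|Parcel A ∪ Parcel B| = 34 − 6 = 28.00.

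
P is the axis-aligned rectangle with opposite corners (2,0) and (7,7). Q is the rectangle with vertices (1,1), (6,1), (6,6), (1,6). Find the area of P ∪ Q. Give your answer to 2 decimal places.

By inclusion–exclusion:
Individual areas: |P| = 35, |Q| = 25.
|P∩Q|: x∈[2,6], y∈[1,6] → 4·5 = 20.
|P ∪ Q| = 60 − 20 = 40.00.

40.00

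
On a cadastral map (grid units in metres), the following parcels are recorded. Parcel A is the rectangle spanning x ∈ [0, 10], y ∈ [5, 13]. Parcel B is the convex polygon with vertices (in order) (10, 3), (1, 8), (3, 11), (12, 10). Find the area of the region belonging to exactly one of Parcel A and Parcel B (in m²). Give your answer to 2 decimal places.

50.64

|Parcel A| = 80, |Parcel B| = 51, |Parcel A∩Parcel B| = 40.1778.
|Parcel A △ Parcel B| = |Parcel A| + |Parcel B| − 2·|Parcel A∩Parcel B| = 80 + 51 − 80.3556 = 50.64.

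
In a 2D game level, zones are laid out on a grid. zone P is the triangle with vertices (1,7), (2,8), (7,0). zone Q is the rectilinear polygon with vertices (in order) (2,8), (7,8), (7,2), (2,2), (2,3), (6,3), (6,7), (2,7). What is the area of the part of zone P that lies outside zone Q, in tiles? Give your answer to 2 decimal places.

5.61

|zone P| = 6.5, |zone P∩zone Q| = 0.8929.
|zone P ∖ zone Q| = |zone P| − |zone P∩zone Q| = 6.5 − 0.8929 = 5.61.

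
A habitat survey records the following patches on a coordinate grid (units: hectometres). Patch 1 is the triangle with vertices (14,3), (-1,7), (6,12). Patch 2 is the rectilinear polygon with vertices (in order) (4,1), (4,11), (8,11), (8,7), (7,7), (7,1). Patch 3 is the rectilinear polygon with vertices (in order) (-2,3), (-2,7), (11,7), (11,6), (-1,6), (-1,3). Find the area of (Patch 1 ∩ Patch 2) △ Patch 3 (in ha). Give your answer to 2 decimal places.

|Patch 1 ∩ Patch 2| = 20.377.
|(Patch 1 ∩ Patch 2) ∩ Patch 3| = 3.
|(Patch 1 ∩ Patch 2) △ Patch 3| = 20.377 + 16 − 6 = 30.38.

30.38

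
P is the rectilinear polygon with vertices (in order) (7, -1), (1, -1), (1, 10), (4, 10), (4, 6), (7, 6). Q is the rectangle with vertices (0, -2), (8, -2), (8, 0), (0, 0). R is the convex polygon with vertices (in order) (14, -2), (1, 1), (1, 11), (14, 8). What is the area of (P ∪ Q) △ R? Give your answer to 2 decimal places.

|P ∪ Q| = 64.
|(P ∪ Q) ∩ R| = 46.6538.
|(P ∪ Q) △ R| = 64 + 130 − 93.3077 = 100.69.

100.69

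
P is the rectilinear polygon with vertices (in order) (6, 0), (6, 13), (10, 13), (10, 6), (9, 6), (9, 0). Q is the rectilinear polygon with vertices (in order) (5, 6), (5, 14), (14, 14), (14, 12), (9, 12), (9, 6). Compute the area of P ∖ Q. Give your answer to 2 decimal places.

24.00

|P| = 46, |P∩Q| = 22.
|P ∖ Q| = |P| − |P∩Q| = 46 − 22 = 24.00.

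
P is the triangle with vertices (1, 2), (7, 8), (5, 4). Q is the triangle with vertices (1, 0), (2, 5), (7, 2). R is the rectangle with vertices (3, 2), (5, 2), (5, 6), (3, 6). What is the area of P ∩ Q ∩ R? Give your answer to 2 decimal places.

0.84

The intersection is the polygon with vertices (4.273,3.636), (3,3), (3,4), (3.25,4.25).
By the shoelace formula its area is 0.84.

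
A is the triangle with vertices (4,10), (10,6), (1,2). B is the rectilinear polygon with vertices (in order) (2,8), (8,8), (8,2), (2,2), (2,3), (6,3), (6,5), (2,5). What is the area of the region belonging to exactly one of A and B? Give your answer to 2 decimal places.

|A| = 30, |B| = 28, |A∩B| = 16.6181.
|A △ B| = |A| + |B| − 2·|A∩B| = 30 + 28 − 33.2361 = 24.76.

24.76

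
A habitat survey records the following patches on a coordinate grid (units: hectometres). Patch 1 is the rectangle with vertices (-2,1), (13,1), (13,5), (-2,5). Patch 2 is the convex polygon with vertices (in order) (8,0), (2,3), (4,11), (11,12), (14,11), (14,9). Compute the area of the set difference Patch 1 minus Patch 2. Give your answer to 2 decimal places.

32.50

|Patch 1| = 60, |Patch 1∩Patch 2| = 27.5.
|Patch 1 ∖ Patch 2| = |Patch 1| − |Patch 1∩Patch 2| = 60 − 27.5 = 32.50.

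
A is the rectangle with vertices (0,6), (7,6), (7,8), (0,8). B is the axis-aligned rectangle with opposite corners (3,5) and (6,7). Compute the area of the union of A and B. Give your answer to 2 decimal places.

By inclusion–exclusion:
Individual areas: |A| = 14, |B| = 6.
|A∩B|: x∈[3,6], y∈[6,7] → 3·1 = 3.
|A ∪ B| = 20 − 3 = 17.00.

17.00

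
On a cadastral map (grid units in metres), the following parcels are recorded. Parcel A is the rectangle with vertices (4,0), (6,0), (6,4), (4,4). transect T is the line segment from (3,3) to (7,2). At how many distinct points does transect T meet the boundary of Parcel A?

The segment meets the boundary at (4,2.75), (6,2.25).

2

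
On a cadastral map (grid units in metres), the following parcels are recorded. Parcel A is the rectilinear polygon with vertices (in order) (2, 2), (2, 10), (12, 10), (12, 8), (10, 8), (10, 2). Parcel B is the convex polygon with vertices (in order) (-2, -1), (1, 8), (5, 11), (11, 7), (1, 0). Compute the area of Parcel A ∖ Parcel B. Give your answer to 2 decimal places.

22.33

|Parcel A| = 68, |Parcel A∩Parcel B| = 45.6679.
|Parcel A ∖ Parcel B| = |Parcel A| − |Parcel A∩Parcel B| = 68 − 45.6679 = 22.33.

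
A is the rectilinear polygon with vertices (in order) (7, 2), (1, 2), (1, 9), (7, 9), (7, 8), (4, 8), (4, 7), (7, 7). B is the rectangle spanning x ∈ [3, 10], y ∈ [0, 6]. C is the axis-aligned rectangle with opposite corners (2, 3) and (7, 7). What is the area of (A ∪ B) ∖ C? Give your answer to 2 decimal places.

|A ∪ B| = 65.
|(A ∪ B) ∩ C| = 20.
|(A ∪ B) ∖ C| = 65 − 20 = 45.00.

45.00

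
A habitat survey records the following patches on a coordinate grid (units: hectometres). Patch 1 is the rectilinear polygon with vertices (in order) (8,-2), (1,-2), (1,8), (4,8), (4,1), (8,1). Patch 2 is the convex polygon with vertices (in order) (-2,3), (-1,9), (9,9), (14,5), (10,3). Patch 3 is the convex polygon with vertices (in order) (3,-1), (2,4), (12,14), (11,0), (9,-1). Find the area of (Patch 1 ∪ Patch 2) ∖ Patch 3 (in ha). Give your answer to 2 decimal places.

51.45

|Patch 1 ∪ Patch 2| = 106.
|(Patch 1 ∪ Patch 2) ∩ Patch 3| = 54.5463.
|(Patch 1 ∪ Patch 2) ∖ Patch 3| = 106 − 54.5463 = 51.45.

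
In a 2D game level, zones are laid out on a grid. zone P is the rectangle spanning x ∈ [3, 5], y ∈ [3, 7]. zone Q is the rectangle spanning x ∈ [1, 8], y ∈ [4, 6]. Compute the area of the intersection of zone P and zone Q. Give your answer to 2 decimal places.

|zone P∩zone Q|: x∈[3,5], y∈[4,6] → 2·2 = 4.

4.00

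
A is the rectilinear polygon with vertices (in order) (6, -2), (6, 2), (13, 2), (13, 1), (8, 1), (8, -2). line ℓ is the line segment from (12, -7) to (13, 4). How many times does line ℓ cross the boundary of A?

The segment meets the boundary at (12.818,2), (12.727,1).

2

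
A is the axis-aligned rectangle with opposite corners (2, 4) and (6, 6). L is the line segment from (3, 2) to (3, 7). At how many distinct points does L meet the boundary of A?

The segment meets the boundary at (3,6), (3,4).

2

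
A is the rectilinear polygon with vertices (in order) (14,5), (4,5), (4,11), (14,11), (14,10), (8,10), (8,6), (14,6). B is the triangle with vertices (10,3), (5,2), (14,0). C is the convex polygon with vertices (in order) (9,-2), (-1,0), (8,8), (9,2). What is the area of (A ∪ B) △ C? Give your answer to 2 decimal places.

|A ∪ B| = 45.5.
|(A ∪ B) ∩ C| = 8.8053.
|(A ∪ B) △ C| = 45.5 + 51 − 17.6107 = 78.89.

78.89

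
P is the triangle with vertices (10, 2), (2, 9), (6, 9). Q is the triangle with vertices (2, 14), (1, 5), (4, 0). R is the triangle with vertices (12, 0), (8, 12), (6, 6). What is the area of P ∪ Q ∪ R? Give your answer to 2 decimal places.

By inclusion–exclusion:
Individual areas: |P| = 14, |Q| = 16, |R| = 24.
|P∩Q| = 0.2551.
|P∩R| = 5.0526.
|Q∩R| = 0.
|P∩Q∩R| = 0.
|P ∪ Q ∪ R| = 54 − 5.3077 + 0 = 48.69.

48.69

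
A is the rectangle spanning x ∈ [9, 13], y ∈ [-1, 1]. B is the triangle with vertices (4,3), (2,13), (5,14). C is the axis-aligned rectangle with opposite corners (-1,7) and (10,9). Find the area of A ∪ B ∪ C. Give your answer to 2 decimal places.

By inclusion–exclusion:
Individual areas: |A| = 8, |B| = 16, |C| = 22.
|A∩B| = 0.
|A∩C| = 0 (no overlap).
|B∩C| = 2.9091.
|A∩B∩C| = 0.
|A ∪ B ∪ C| = 46 − 2.9091 + 0 = 43.09.

43.09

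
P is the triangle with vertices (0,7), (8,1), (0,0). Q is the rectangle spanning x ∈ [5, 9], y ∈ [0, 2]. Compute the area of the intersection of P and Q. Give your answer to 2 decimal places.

2.90

The intersection is the polygon with vertices (8,1), (5,0.625), (5,2), (6.667,2).
By the shoelace formula its area is 2.90.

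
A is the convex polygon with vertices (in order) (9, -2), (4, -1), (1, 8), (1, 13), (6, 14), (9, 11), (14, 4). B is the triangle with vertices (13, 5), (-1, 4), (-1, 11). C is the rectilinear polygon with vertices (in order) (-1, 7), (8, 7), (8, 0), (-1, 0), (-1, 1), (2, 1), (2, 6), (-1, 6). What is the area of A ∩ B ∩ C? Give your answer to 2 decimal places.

15.83

The intersection is the polygon with vertices (2.256,4.233), (2,5), (2,6), (1.667,6), (1.333,7), (8,7), (8,4.643).
By the shoelace formula its area is 15.83.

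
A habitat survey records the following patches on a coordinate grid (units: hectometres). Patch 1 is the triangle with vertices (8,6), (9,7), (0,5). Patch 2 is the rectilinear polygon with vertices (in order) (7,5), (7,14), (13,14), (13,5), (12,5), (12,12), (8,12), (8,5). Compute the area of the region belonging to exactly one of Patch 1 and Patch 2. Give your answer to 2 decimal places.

28.04

|Patch 1| = 3.5, |Patch 2| = 26, |Patch 1∩Patch 2| = 0.7292.
|Patch 1 △ Patch 2| = |Patch 1| + |Patch 2| − 2·|Patch 1∩Patch 2| = 3.5 + 26 − 1.4583 = 28.04.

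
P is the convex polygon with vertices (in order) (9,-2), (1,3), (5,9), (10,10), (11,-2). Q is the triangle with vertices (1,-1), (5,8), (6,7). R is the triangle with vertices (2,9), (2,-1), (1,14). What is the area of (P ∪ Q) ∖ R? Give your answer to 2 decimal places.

|P ∪ Q| = 76.3129.
|(P ∪ Q) ∩ R| = 0.5901.
|(P ∪ Q) ∖ R| = 76.3129 − 0.5901 = 75.72.

75.72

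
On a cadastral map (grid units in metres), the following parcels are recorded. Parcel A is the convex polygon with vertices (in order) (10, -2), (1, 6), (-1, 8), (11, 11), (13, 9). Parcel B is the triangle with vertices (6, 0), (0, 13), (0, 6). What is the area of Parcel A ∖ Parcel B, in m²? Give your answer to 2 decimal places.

|Parcel A| = 91.5, |Parcel A∩Parcel B| = 9.8899.
|Parcel A ∖ Parcel B| = |Parcel A| − |Parcel A∩Parcel B| = 91.5 − 9.8899 = 81.61.

81.61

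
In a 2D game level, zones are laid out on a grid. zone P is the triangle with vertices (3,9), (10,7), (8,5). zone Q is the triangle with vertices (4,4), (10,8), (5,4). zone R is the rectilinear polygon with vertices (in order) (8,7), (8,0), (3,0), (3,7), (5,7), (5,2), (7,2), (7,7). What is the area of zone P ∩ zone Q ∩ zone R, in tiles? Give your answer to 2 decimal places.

The intersection is the polygon with vertices (7.125,5.7), (7,5.8), (7,6), (8,6.667), (8,6.4).
By the shoelace formula its area is 0.32.

0.32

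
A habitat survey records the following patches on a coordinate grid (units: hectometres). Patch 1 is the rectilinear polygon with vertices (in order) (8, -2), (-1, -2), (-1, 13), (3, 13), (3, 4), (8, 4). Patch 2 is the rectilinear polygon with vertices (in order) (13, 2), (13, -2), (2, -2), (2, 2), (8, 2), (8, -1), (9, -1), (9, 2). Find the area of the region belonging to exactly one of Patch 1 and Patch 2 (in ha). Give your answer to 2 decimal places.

83.00

|Patch 1| = 90, |Patch 2| = 41, |Patch 1∩Patch 2| = 24.
|Patch 1 △ Patch 2| = |Patch 1| + |Patch 2| − 2·|Patch 1∩Patch 2| = 90 + 41 − 48 = 83.00.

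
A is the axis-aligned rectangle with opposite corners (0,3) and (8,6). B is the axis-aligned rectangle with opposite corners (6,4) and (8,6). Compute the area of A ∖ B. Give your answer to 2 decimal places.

20.00

|A∩B|: x∈[6,8], y∈[4,6] → 2·2 = 4.
|A| = 24.
|A ∖ B| = |A| − |A∩B| = 24 − 4 = 20.00.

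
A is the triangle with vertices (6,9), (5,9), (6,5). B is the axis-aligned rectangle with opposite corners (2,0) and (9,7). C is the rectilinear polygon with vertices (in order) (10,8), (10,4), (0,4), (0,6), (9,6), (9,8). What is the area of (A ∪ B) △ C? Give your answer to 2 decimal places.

44.50

|A ∪ B| = 50.5.
|(A ∪ B) ∩ C| = 14.
|(A ∪ B) △ C| = 50.5 + 22 − 28 = 44.50.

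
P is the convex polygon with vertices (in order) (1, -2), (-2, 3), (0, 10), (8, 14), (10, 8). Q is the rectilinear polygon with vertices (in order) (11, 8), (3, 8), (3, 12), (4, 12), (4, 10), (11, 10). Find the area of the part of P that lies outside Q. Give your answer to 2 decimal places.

87.42

|P| = 102.5, |P∩Q| = 15.0833.
|P ∖ Q| = |P| − |P∩Q| = 102.5 − 15.0833 = 87.42.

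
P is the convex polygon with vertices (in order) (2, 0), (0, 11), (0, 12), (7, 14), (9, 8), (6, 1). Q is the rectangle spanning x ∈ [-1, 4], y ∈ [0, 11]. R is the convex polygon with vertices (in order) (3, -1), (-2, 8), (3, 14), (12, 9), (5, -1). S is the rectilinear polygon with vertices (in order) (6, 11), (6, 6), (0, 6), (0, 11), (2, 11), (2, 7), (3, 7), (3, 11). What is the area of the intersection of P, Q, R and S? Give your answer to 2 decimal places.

13.60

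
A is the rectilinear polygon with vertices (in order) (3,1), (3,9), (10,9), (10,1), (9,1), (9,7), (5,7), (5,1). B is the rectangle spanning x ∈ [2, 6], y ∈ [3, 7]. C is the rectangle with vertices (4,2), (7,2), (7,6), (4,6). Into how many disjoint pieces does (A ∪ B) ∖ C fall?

(A ∪ B) ∖ C is a single connected region.

1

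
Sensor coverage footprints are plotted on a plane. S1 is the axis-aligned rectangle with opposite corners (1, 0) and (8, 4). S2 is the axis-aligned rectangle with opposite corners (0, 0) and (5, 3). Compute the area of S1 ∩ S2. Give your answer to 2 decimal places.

|S1∩S2|: x∈[1,5], y∈[0,3] → 4·3 = 12.

12.00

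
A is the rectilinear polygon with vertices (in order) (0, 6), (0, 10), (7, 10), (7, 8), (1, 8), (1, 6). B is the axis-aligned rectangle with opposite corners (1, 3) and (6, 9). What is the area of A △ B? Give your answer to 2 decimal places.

|A| = 16, |B| = 30, |A∩B| = 5.
|A △ B| = |A| + |B| − 2·|A∩B| = 16 + 30 − 10 = 36.00.

36.00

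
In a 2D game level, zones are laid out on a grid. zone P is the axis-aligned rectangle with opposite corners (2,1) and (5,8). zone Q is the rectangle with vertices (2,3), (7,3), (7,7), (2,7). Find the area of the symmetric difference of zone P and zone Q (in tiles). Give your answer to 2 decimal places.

|zone P∩zone Q|: x∈[2,5], y∈[3,7] → 3·4 = 12.
|zone P △ zone Q| = |zone P| + |zone Q| − 2·|zone P∩zone Q| = 21 + 20 − 24 = 17.00.

17.00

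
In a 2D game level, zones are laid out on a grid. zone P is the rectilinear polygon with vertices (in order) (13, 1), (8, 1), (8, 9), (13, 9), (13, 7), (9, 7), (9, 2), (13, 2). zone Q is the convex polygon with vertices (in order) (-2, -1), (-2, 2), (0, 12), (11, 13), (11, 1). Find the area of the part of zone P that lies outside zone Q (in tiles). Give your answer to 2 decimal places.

|zone P| = 20, |zone P∩zone Q| = 14.
|zone P ∖ zone Q| = |zone P| − |zone P∩zone Q| = 20 − 14 = 6.00.

6.00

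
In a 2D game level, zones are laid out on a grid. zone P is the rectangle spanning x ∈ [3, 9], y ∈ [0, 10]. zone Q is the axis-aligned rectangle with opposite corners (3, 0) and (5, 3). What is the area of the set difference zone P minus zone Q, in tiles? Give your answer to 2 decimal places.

|zone P∩zone Q|: x∈[3,5], y∈[0,3] → 2·3 = 6.
|zone P| = 60.
|zone P ∖ zone Q| = |zone P| − |zone P∩zone Q| = 60 − 6 = 54.00.

54.00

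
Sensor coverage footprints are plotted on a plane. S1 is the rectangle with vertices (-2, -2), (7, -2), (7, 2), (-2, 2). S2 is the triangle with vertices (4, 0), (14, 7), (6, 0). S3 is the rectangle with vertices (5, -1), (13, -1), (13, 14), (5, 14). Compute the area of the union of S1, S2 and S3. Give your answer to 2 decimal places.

150.09

By inclusion–exclusion:
Individual areas: |S1| = 36, |S2| = 7, |S3| = 120.
|S1∩S2| = 2.7054.
|S1∩S3|: x∈[5,7], y∈[-1,2] → 2·3 = 6.
|S2∩S3| = 6.5625.
|S1∩S2∩S3| = 2.3554.
|S1 ∪ S2 ∪ S3| = 163 − 15.2679 + 2.3554 = 150.09.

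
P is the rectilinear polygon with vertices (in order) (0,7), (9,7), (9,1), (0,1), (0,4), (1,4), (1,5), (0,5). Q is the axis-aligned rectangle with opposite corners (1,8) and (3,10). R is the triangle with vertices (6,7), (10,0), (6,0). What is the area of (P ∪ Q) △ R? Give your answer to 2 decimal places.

|P ∪ Q| = 57.
|(P ∪ Q) ∩ R| = 10.125.
|(P ∪ Q) △ R| = 57 + 14 − 20.25 = 50.75.

50.75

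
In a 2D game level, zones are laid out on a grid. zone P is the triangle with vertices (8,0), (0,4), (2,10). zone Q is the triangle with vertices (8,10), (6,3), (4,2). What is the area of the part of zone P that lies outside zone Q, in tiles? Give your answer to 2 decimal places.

|zone P| = 28, |zone P∩zone Q| = 2.0411.
|zone P ∖ zone Q| = |zone P| − |zone P∩zone Q| = 28 − 2.0411 = 25.96.

25.96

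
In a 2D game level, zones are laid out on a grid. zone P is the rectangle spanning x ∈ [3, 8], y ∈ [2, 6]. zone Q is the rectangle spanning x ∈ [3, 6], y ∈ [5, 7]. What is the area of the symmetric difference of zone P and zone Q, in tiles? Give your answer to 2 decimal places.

20.00

|zone P∩zone Q|: x∈[3,6], y∈[5,6] → 3·1 = 3.
|zone P △ zone Q| = |zone P| + |zone Q| − 2·|zone P∩zone Q| = 20 + 6 − 6 = 20.00.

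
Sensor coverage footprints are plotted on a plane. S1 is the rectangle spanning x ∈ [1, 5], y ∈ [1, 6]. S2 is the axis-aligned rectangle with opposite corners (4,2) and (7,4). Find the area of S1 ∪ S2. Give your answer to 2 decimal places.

By inclusion–exclusion:
Individual areas: |S1| = 20, |S2| = 6.
|S1∩S2|: x∈[4,5], y∈[2,4] → 1·2 = 2.
|S1 ∪ S2| = 26 − 2 = 24.00.

24.00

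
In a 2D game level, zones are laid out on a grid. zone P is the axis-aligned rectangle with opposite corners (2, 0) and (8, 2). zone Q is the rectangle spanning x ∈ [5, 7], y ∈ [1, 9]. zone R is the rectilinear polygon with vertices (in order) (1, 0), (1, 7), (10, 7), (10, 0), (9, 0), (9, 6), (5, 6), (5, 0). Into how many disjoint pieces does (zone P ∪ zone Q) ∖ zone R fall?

2

(zone P ∪ zone Q) ∖ zone R splits into 2 disjoint pieces (area 14, area 4).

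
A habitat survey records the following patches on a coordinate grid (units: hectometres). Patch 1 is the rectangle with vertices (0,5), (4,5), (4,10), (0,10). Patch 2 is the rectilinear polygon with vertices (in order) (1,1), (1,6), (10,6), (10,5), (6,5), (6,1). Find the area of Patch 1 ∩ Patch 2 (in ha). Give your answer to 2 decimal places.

3.00

The intersection is the polygon with vertices (4,5), (1,5), (1,6), (4,6).
By the shoelace formula its area is 3.00.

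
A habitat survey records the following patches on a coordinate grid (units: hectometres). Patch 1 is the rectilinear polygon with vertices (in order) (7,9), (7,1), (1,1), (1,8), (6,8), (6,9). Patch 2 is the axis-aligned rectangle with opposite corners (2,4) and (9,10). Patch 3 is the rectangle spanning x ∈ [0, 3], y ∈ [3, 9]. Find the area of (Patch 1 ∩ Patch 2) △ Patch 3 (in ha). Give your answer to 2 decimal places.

31.00

|Patch 1 ∩ Patch 2| = 21.
|(Patch 1 ∩ Patch 2) ∩ Patch 3| = 4.
|(Patch 1 ∩ Patch 2) △ Patch 3| = 21 + 18 − 8 = 31.00.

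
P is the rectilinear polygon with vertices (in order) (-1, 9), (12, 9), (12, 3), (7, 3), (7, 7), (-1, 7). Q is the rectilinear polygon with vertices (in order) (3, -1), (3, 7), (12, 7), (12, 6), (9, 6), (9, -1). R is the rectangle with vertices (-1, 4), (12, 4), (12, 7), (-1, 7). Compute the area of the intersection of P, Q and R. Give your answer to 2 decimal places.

9.00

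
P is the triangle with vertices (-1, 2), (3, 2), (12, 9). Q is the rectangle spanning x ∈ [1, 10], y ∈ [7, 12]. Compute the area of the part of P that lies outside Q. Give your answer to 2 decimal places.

13.34

|P| = 14, |P∩Q| = 0.6642.
|P ∖ Q| = |P| − |P∩Q| = 14 − 0.6642 = 13.34.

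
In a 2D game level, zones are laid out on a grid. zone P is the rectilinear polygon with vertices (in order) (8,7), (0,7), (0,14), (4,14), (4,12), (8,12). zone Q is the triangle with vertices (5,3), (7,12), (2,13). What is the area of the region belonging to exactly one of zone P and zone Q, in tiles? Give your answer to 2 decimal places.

|zone P| = 48, |zone Q| = 23.5, |zone P∩zone Q| = 18.4222.
|zone P △ zone Q| = |zone P| + |zone Q| − 2·|zone P∩zone Q| = 48 + 23.5 − 36.8444 = 34.66.

34.66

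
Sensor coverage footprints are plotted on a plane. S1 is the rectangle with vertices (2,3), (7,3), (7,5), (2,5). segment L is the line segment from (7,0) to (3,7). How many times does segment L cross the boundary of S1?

The segment meets the boundary at (4.143,5), (5.286,3).

2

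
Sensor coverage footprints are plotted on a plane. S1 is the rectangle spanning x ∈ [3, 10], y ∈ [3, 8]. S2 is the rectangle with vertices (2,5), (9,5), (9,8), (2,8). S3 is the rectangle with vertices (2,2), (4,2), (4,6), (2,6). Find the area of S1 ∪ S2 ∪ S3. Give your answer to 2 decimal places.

42.00

By inclusion–exclusion:
Individual areas: |S1| = 35, |S2| = 21, |S3| = 8.
|S1∩S2|: x∈[3,9], y∈[5,8] → 6·3 = 18.
|S1∩S3|: x∈[3,4], y∈[3,6] → 1·3 = 3.
|S2∩S3|: x∈[2,4], y∈[5,6] → 2·1 = 2.
|S1∩S2∩S3| = 1.
|S1 ∪ S2 ∪ S3| = 64 − 23 + 1 = 42.00.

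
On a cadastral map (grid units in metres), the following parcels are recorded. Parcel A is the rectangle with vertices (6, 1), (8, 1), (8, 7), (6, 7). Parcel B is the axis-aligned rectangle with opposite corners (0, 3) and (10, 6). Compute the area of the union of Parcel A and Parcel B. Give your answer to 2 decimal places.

By inclusion–exclusion:
Individual areas: |Parcel A| = 12, |Parcel B| = 30.
|Parcel A∩Parcel B|: x∈[6,8], y∈[3,6] → 2·3 = 6.
|Parcel A ∪ Parcel B| = 42 − 6 = 36.00.

36.00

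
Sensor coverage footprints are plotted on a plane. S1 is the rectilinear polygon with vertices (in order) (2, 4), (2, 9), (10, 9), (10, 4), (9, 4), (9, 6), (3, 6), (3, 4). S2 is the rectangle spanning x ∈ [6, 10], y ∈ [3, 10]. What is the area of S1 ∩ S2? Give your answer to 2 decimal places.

14.00

The intersection is the polygon with vertices (10,9), (10,4), (9,4), (9,6), (6,6), (6,9).
By the shoelace formula its area is 14.00.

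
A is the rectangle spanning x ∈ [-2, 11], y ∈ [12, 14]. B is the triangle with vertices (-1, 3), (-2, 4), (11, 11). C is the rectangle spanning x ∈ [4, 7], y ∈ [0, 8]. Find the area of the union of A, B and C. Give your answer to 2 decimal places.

By inclusion–exclusion:
Individual areas: |A| = 26, |B| = 10, |C| = 24.
|A∩B| = 0.
|A∩C| = 0 (no overlap).
|B∩C| = 1.5339.
|A∩B∩C| = 0.
|A ∪ B ∪ C| = 60 − 1.5339 + 0 = 58.47.

58.47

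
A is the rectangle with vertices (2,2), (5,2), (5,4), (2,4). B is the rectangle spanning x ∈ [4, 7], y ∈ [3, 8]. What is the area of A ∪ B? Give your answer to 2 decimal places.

20.00

By inclusion–exclusion:
Individual areas: |A| = 6, |B| = 15.
|A∩B|: x∈[4,5], y∈[3,4] → 1·1 = 1.
|A ∪ B| = 21 − 1 = 20.00.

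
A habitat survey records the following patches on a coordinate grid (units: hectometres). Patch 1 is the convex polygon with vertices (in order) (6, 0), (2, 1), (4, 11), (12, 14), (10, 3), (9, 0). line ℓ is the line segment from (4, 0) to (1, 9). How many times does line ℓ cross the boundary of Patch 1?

The segment meets the boundary at (2.625,4.125), (3.818,0.545).

2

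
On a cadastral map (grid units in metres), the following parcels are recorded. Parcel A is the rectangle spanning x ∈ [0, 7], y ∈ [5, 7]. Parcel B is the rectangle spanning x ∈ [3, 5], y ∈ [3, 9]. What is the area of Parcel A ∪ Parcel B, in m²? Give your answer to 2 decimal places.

22.00

By inclusion–exclusion:
Individual areas: |Parcel A| = 14, |Parcel B| = 12.
|Parcel A∩Parcel B|: x∈[3,5], y∈[5,7] → 2·2 = 4.
|Parcel A ∪ Parcel B| = 26 − 4 = 22.00.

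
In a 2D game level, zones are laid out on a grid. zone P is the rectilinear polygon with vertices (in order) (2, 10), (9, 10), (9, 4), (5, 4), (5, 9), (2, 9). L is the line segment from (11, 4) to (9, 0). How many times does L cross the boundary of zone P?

0

The segment lies entirely outside zone P and never meets its boundary.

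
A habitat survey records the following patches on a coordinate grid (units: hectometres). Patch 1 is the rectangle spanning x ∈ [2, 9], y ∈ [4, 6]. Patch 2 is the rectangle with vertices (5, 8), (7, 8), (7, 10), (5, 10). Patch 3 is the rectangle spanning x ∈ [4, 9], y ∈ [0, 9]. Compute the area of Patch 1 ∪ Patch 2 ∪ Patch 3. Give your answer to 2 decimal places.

By inclusion–exclusion:
Individual areas: |Patch 1| = 14, |Patch 2| = 4, |Patch 3| = 45.
|Patch 1∩Patch 2| = 0 (no overlap).
|Patch 1∩Patch 3|: x∈[4,9], y∈[4,6] → 5·2 = 10.
|Patch 2∩Patch 3|: x∈[5,7], y∈[8,9] → 2·1 = 2.
|Patch 1∩Patch 2∩Patch 3| = 0.
|Patch 1 ∪ Patch 2 ∪ Patch 3| = 63 − 12 + 0 = 51.00.

51.00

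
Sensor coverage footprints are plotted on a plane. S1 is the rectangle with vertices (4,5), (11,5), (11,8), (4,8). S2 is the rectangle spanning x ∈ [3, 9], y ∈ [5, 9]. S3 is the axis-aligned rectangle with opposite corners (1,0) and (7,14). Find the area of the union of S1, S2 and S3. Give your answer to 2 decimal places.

98.00

By inclusion–exclusion:
Individual areas: |S1| = 21, |S2| = 24, |S3| = 84.
|S1∩S2|: x∈[4,9], y∈[5,8] → 5·3 = 15.
|S1∩S3|: x∈[4,7], y∈[5,8] → 3·3 = 9.
|S2∩S3|: x∈[3,7], y∈[5,9] → 4·4 = 16.
|S1∩S2∩S3| = 9.
|S1 ∪ S2 ∪ S3| = 129 − 40 + 9 = 98.00.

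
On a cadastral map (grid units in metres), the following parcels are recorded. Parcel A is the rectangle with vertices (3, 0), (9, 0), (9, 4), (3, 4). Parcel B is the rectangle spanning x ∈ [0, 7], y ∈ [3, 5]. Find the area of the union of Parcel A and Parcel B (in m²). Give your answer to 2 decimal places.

By inclusion–exclusion:
Individual areas: |Parcel A| = 24, |Parcel B| = 14.
|Parcel A∩Parcel B|: x∈[3,7], y∈[3,4] → 4·1 = 4.
|Parcel A ∪ Parcel B| = 38 − 4 = 34.00.

34.00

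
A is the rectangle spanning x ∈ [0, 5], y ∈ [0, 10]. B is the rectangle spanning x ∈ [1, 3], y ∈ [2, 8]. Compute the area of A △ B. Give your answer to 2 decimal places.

|A∩B|: x∈[1,3], y∈[2,8] → 2·6 = 12.
|A △ B| = |A| + |B| − 2·|A∩B| = 50 + 12 − 24 = 38.00.

38.00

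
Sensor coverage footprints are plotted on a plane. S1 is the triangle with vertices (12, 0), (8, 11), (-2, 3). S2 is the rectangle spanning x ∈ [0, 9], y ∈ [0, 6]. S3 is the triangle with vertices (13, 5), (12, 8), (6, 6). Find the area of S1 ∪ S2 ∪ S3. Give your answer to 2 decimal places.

By inclusion–exclusion:
Individual areas: |S1| = 71, |S2| = 54, |S3| = 10.
|S1∩S2| = 38.3107.
|S1∩S3| = 3.2655.
|S2∩S3| = 0.6429.
|S1∩S2∩S3| = 0.6429.
|S1 ∪ S2 ∪ S3| = 135 − 42.219 + 0.6429 = 93.42.

93.42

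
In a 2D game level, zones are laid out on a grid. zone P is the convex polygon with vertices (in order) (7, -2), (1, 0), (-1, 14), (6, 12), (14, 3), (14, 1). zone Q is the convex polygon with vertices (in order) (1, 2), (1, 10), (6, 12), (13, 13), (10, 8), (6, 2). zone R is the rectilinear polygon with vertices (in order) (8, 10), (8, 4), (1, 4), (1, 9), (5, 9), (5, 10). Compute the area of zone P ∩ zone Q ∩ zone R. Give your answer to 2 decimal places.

The intersection is the polygon with vertices (7.333,4), (1,4), (1,9), (5,9), (5,10), (7.778,10), (8,9.75), (8,5).
By the shoelace formula its area is 37.64.

37.64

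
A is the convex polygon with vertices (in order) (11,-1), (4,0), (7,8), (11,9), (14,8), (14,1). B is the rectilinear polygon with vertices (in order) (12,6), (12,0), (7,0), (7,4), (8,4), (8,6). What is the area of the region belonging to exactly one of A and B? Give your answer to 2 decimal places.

47.00

|A| = 75, |B| = 28, |A∩B| = 28.
|A △ B| = |A| + |B| − 2·|A∩B| = 75 + 28 − 56 = 47.00.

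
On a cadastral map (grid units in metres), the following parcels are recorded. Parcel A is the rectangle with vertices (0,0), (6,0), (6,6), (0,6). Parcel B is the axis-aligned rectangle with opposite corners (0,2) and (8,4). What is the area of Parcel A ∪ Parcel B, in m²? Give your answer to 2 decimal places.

40.00

By inclusion–exclusion:
Individual areas: |Parcel A| = 36, |Parcel B| = 16.
|Parcel A∩Parcel B|: x∈[0,6], y∈[2,4] → 6·2 = 12.
|Parcel A ∪ Parcel B| = 52 − 12 = 40.00.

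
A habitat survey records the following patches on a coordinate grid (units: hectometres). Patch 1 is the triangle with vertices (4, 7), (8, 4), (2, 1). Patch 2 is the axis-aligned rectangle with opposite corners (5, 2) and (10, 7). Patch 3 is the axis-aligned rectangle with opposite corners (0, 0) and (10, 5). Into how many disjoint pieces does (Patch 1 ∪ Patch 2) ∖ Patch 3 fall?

1

(Patch 1 ∪ Patch 2) ∖ Patch 3 is a single connected region.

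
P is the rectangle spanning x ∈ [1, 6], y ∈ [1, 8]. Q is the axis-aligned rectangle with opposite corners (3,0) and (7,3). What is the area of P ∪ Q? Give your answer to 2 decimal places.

By inclusion–exclusion:
Individual areas: |P| = 35, |Q| = 12.
|P∩Q|: x∈[3,6], y∈[1,3] → 3·2 = 6.
|P ∪ Q| = 47 − 6 = 41.00.

41.00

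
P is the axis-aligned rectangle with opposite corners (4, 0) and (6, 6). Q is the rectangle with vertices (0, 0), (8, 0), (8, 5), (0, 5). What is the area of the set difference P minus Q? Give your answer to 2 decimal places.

|P∩Q|: x∈[4,6], y∈[0,5] → 2·5 = 10.
|P| = 12.
|P ∖ Q| = |P| − |P∩Q| = 12 − 10 = 2.00.

2.00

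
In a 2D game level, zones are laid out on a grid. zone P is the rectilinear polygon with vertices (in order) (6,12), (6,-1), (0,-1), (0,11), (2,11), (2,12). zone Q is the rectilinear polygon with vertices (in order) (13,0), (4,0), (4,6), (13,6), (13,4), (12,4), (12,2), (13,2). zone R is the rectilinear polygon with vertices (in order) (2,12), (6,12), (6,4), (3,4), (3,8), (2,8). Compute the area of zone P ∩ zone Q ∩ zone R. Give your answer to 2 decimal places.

4.00

The intersection is the polygon with vertices (4,6), (6,6), (6,4), (4,4).
By the shoelace formula its area is 4.00.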